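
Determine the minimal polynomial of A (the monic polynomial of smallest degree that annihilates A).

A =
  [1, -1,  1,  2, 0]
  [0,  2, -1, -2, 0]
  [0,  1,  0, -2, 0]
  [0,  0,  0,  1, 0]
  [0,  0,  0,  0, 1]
x^2 - 2*x + 1

The characteristic polynomial is χ_A(x) = (x - 1)^5, so the eigenvalues are known. The minimal polynomial is
  m_A(x) = Π_λ (x − λ)^{k_λ}
where k_λ is the size of the *largest* Jordan block for λ (equivalently, the smallest k with (A − λI)^k v = 0 for every generalised eigenvector v of λ).

  λ = 1: largest Jordan block has size 2, contributing (x − 1)^2

So m_A(x) = (x - 1)^2 = x^2 - 2*x + 1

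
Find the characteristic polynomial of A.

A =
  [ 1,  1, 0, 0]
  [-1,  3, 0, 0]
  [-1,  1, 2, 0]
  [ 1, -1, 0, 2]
x^4 - 8*x^3 + 24*x^2 - 32*x + 16

Expanding det(x·I − A) (e.g. by cofactor expansion or by noting that A is similar to its Jordan form J, which has the same characteristic polynomial as A) gives
  χ_A(x) = x^4 - 8*x^3 + 24*x^2 - 32*x + 16
which factors as (x - 2)^4. The eigenvalues (with algebraic multiplicities) are λ = 2 with multiplicity 4.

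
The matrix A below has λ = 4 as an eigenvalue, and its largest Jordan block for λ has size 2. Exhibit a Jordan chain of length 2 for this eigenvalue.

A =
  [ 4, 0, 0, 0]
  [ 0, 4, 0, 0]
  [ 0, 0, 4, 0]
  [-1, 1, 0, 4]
A Jordan chain for λ = 4 of length 2:
v_1 = (0, 0, 0, -1)ᵀ
v_2 = (1, 0, 0, 0)ᵀ

Let N = A − (4)·I. We want v_2 with N^2 v_2 = 0 but N^1 v_2 ≠ 0; then v_{j-1} := N · v_j for j = 2, …, 2.

Pick v_2 = (1, 0, 0, 0)ᵀ.
Then v_1 = N · v_2 = (0, 0, 0, -1)ᵀ.

Sanity check: (A − (4)·I) v_1 = (0, 0, 0, 0)ᵀ = 0. ✓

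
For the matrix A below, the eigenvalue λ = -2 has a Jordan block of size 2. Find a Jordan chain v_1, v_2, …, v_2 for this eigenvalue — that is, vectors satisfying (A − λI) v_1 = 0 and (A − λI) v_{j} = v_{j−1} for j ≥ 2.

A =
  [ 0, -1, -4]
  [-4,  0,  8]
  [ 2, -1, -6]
A Jordan chain for λ = -2 of length 2:
v_1 = (2, -4, 2)ᵀ
v_2 = (1, 0, 0)ᵀ

Let N = A − (-2)·I. We want v_2 with N^2 v_2 = 0 but N^1 v_2 ≠ 0; then v_{j-1} := N · v_j for j = 2, …, 2.

Pick v_2 = (1, 0, 0)ᵀ.
Then v_1 = N · v_2 = (2, -4, 2)ᵀ.

Sanity check: (A − (-2)·I) v_1 = (0, 0, 0)ᵀ = 0. ✓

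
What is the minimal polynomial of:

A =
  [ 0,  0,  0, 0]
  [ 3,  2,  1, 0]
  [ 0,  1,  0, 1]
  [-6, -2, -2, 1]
x^4 - 3*x^3 + 3*x^2 - x

The characteristic polynomial is χ_A(x) = x*(x - 1)^3, so the eigenvalues are known. The minimal polynomial is
  m_A(x) = Π_λ (x − λ)^{k_λ}
where k_λ is the size of the *largest* Jordan block for λ (equivalently, the smallest k with (A − λI)^k v = 0 for every generalised eigenvector v of λ).

  λ = 0: largest Jordan block has size 1, contributing (x − 0)
  λ = 1: largest Jordan block has size 3, contributing (x − 1)^3

So m_A(x) = x*(x - 1)^3 = x^4 - 3*x^3 + 3*x^2 - x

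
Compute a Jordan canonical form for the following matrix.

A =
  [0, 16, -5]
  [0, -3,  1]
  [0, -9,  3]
J_3(0)

The characteristic polynomial is
  det(x·I − A) = x^3

Eigenvalues and multiplicities (the geometric multiplicity of λ is n − rank(A − λI), which equals the number of Jordan blocks for λ):
  λ = 0: algebraic multiplicity = 3, geometric multiplicity = 1

Determining the block sizes for each eigenvalue:
  λ = 0: one block (gm = 1), so the single block has size am = 3 → block sizes [3]

Assembling the blocks gives a Jordan form
J =
  [0, 1, 0]
  [0, 0, 1]
  [0, 0, 0]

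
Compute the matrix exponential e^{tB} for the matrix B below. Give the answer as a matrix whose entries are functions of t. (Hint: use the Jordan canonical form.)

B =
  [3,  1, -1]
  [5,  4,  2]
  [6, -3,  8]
e^{tB} =
  [3*t^2*exp(5*t)/2 - 2*t*exp(5*t) + exp(5*t), t*exp(5*t), t^2*exp(5*t)/2 - t*exp(5*t)]
  [-3*t^2*exp(5*t)/2 + 5*t*exp(5*t), -t*exp(5*t) + exp(5*t), -t^2*exp(5*t)/2 + 2*t*exp(5*t)]
  [-9*t^2*exp(5*t)/2 + 6*t*exp(5*t), -3*t*exp(5*t), -3*t^2*exp(5*t)/2 + 3*t*exp(5*t) + exp(5*t)]

Strategy: write B = P · J · P⁻¹ where J is a Jordan canonical form, so e^{tB} = P · e^{tJ} · P⁻¹, and e^{tJ} can be computed block-by-block.

B has Jordan form
J =
  [5, 1, 0]
  [0, 5, 1]
  [0, 0, 5]
(up to reordering of blocks).

Per-block formulas:
  For a 3×3 Jordan block J_3(5): exp(t · J_3(5)) = e^(5t)·(I + t·N + (t^2/2)·N^2), where N is the 3×3 nilpotent shift.

After assembling e^{tJ} and conjugating by P, we get:

e^{tB} =
  [3*t^2*exp(5*t)/2 - 2*t*exp(5*t) + exp(5*t), t*exp(5*t), t^2*exp(5*t)/2 - t*exp(5*t)]
  [-3*t^2*exp(5*t)/2 + 5*t*exp(5*t), -t*exp(5*t) + exp(5*t), -t^2*exp(5*t)/2 + 2*t*exp(5*t)]
  [-9*t^2*exp(5*t)/2 + 6*t*exp(5*t), -3*t*exp(5*t), -3*t^2*exp(5*t)/2 + 3*t*exp(5*t) + exp(5*t)]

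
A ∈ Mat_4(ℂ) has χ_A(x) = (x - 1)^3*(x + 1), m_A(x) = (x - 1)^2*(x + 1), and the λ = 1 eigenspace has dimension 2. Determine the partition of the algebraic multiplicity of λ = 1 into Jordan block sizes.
Block sizes for λ = 1: [2, 1]

Step 1 — from the characteristic polynomial, algebraic multiplicity of λ = 1 is 3. From dim ker(A − (1)·I) = 2, there are exactly 2 Jordan blocks for λ = 1.
Step 2 — from the minimal polynomial, the factor (x − 1)^2 tells us the largest block for λ = 1 has size 2.
Step 3 — with total size 3, 2 blocks, and largest block 2, the block sizes (in nonincreasing order) are [2, 1].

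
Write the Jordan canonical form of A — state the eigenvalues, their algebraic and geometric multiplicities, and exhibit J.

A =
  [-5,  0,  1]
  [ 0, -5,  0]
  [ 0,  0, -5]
J_2(-5) ⊕ J_1(-5)

The characteristic polynomial is
  det(x·I − A) = x^3 + 15*x^2 + 75*x + 125 = (x + 5)^3

Eigenvalues and multiplicities (the geometric multiplicity of λ is n − rank(A − λI), which equals the number of Jordan blocks for λ):
  λ = -5: algebraic multiplicity = 3, geometric multiplicity = 2

Determining the block sizes for each eigenvalue:
  λ = -5: 2 blocks summing to 3 forces exactly one block of size 2 and the rest size 1 → block sizes [2, 1]

Assembling the blocks gives a Jordan form
J =
  [-5,  1,  0]
  [ 0, -5,  0]
  [ 0,  0, -5]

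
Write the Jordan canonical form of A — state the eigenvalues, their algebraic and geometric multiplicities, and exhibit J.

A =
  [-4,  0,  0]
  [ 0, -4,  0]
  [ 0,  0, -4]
J_1(-4) ⊕ J_1(-4) ⊕ J_1(-4)

The characteristic polynomial is
  det(x·I − A) = x^3 + 12*x^2 + 48*x + 64 = (x + 4)^3

Eigenvalues and multiplicities (the geometric multiplicity of λ is n − rank(A − λI), which equals the number of Jordan blocks for λ):
  λ = -4: algebraic multiplicity = 3, geometric multiplicity = 3

Determining the block sizes for each eigenvalue:
  λ = -4: gm = am = 3, so every block has size 1 → block sizes [1, 1, 1]

Assembling the blocks gives a Jordan form
J =
  [-4,  0,  0]
  [ 0, -4,  0]
  [ 0,  0, -4]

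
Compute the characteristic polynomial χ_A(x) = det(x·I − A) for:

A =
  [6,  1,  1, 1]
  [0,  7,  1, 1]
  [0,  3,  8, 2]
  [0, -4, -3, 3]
x^4 - 24*x^3 + 216*x^2 - 864*x + 1296

Expanding det(x·I − A) (e.g. by cofactor expansion or by noting that A is similar to its Jordan form J, which has the same characteristic polynomial as A) gives
  χ_A(x) = x^4 - 24*x^3 + 216*x^2 - 864*x + 1296
which factors as (x - 6)^4. The eigenvalues (with algebraic multiplicities) are λ = 6 with multiplicity 4.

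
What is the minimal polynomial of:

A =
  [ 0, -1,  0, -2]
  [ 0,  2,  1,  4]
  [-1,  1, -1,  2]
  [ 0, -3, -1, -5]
x^3 + 3*x^2 + 3*x + 1

The characteristic polynomial is χ_A(x) = (x + 1)^4, so the eigenvalues are known. The minimal polynomial is
  m_A(x) = Π_λ (x − λ)^{k_λ}
where k_λ is the size of the *largest* Jordan block for λ (equivalently, the smallest k with (A − λI)^k v = 0 for every generalised eigenvector v of λ).

  λ = -1: largest Jordan block has size 3, contributing (x + 1)^3

So m_A(x) = (x + 1)^3 = x^3 + 3*x^2 + 3*x + 1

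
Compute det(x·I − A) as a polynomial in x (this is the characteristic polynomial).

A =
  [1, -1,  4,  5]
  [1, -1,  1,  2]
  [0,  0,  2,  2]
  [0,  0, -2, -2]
x^4

Expanding det(x·I − A) (e.g. by cofactor expansion or by noting that A is similar to its Jordan form J, which has the same characteristic polynomial as A) gives
  χ_A(x) = x^4
which factors as x^4. The eigenvalues (with algebraic multiplicities) are λ = 0 with multiplicity 4.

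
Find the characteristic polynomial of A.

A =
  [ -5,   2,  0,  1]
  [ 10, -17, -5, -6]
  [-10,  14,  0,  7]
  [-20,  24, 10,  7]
x^4 + 15*x^3 + 75*x^2 + 125*x

Expanding det(x·I − A) (e.g. by cofactor expansion or by noting that A is similar to its Jordan form J, which has the same characteristic polynomial as A) gives
  χ_A(x) = x^4 + 15*x^3 + 75*x^2 + 125*x
which factors as x*(x + 5)^3. The eigenvalues (with algebraic multiplicities) are λ = -5 with multiplicity 3, λ = 0 with multiplicity 1.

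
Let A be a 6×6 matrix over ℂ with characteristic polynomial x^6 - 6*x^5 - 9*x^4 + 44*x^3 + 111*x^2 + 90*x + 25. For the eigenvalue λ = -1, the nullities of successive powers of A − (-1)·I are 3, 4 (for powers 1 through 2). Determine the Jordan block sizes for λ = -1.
Block sizes for λ = -1: [2, 1, 1]

From the dimensions of kernels of powers, the number of Jordan blocks of size at least j is d_j − d_{j−1} where d_j = dim ker(N^j) (with d_0 = 0). Computing the differences gives [3, 1].
The number of blocks of size exactly k is (#blocks of size ≥ k) − (#blocks of size ≥ k + 1), so the partition is: 2 block(s) of size 1, 1 block(s) of size 2.
In nonincreasing order the block sizes are [2, 1, 1].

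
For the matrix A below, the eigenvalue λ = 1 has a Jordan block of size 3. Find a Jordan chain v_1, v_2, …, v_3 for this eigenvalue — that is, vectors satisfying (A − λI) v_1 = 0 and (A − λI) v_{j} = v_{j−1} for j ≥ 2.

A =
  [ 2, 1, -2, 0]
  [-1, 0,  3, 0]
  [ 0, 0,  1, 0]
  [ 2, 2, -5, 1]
A Jordan chain for λ = 1 of length 3:
v_1 = (1, -1, 0, 2)ᵀ
v_2 = (-2, 3, 0, -5)ᵀ
v_3 = (0, 0, 1, 0)ᵀ

Let N = A − (1)·I. We want v_3 with N^3 v_3 = 0 but N^2 v_3 ≠ 0; then v_{j-1} := N · v_j for j = 3, …, 2.

Pick v_3 = (0, 0, 1, 0)ᵀ.
Then v_2 = N · v_3 = (-2, 3, 0, -5)ᵀ.
Then v_1 = N · v_2 = (1, -1, 0, 2)ᵀ.

Sanity check: (A − (1)·I) v_1 = (0, 0, 0, 0)ᵀ = 0. ✓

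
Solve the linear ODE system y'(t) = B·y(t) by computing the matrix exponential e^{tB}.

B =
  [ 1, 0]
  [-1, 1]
e^{tB} =
  [exp(t), 0]
  [-t*exp(t), exp(t)]

Strategy: write B = P · J · P⁻¹ where J is a Jordan canonical form, so e^{tB} = P · e^{tJ} · P⁻¹, and e^{tJ} can be computed block-by-block.

B has Jordan form
J =
  [1, 1]
  [0, 1]
(up to reordering of blocks).

Per-block formulas:
  For a 2×2 Jordan block J_2(1): exp(t · J_2(1)) = e^(1t)·(I + t·N), where N is the 2×2 nilpotent shift.

After assembling e^{tJ} and conjugating by P, we get:

e^{tB} =
  [exp(t), 0]
  [-t*exp(t), exp(t)]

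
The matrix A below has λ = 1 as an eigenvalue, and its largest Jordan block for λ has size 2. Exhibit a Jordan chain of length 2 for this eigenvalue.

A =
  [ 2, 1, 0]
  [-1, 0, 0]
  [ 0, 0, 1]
A Jordan chain for λ = 1 of length 2:
v_1 = (1, -1, 0)ᵀ
v_2 = (1, 0, 0)ᵀ

Let N = A − (1)·I. We want v_2 with N^2 v_2 = 0 but N^1 v_2 ≠ 0; then v_{j-1} := N · v_j for j = 2, …, 2.

Pick v_2 = (1, 0, 0)ᵀ.
Then v_1 = N · v_2 = (1, -1, 0)ᵀ.

Sanity check: (A − (1)·I) v_1 = (0, 0, 0)ᵀ = 0. ✓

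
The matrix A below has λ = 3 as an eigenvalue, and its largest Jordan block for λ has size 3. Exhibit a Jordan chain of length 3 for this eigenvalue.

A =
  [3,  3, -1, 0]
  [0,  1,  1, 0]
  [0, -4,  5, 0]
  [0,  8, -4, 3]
A Jordan chain for λ = 3 of length 3:
v_1 = (-2, 0, 0, 0)ᵀ
v_2 = (3, -2, -4, 8)ᵀ
v_3 = (0, 1, 0, 0)ᵀ

Let N = A − (3)·I. We want v_3 with N^3 v_3 = 0 but N^2 v_3 ≠ 0; then v_{j-1} := N · v_j for j = 3, …, 2.

Pick v_3 = (0, 1, 0, 0)ᵀ.
Then v_2 = N · v_3 = (3, -2, -4, 8)ᵀ.
Then v_1 = N · v_2 = (-2, 0, 0, 0)ᵀ.

Sanity check: (A − (3)·I) v_1 = (0, 0, 0, 0)ᵀ = 0. ✓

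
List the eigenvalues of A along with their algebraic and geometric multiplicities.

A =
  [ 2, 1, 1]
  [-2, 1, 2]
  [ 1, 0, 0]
λ = 1: alg = 3, geom = 1

Step 1 — factor the characteristic polynomial to read off the algebraic multiplicities:
  χ_A(x) = (x - 1)^3

Step 2 — compute geometric multiplicities via the rank-nullity identity g(λ) = n − rank(A − λI):
  rank(A − (1)·I) = 2, so dim ker(A − (1)·I) = n − 2 = 1

Summary:
  λ = 1: algebraic multiplicity = 3, geometric multiplicity = 1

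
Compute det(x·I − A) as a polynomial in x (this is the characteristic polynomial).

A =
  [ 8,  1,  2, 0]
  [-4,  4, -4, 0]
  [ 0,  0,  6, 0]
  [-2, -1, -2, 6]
x^4 - 24*x^3 + 216*x^2 - 864*x + 1296

Expanding det(x·I − A) (e.g. by cofactor expansion or by noting that A is similar to its Jordan form J, which has the same characteristic polynomial as A) gives
  χ_A(x) = x^4 - 24*x^3 + 216*x^2 - 864*x + 1296
which factors as (x - 6)^4. The eigenvalues (with algebraic multiplicities) are λ = 6 with multiplicity 4.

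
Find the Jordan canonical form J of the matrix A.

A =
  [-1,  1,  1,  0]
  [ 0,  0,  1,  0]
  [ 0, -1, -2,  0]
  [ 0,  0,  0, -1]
J_2(-1) ⊕ J_1(-1) ⊕ J_1(-1)

The characteristic polynomial is
  det(x·I − A) = x^4 + 4*x^3 + 6*x^2 + 4*x + 1 = (x + 1)^4

Eigenvalues and multiplicities (the geometric multiplicity of λ is n − rank(A − λI), which equals the number of Jordan blocks for λ):
  λ = -1: algebraic multiplicity = 4, geometric multiplicity = 3

Determining the block sizes for each eigenvalue:
  λ = -1: 3 blocks summing to 4 forces exactly one block of size 2 and the rest size 1 → block sizes [2, 1, 1]

Assembling the blocks gives a Jordan form
J =
  [-1,  1,  0,  0]
  [ 0, -1,  0,  0]
  [ 0,  0, -1,  0]
  [ 0,  0,  0, -1]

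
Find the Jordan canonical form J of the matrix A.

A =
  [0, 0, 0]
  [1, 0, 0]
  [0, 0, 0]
J_2(0) ⊕ J_1(0)

The characteristic polynomial is
  det(x·I − A) = x^3

Eigenvalues and multiplicities (the geometric multiplicity of λ is n − rank(A − λI), which equals the number of Jordan blocks for λ):
  λ = 0: algebraic multiplicity = 3, geometric multiplicity = 2

Determining the block sizes for each eigenvalue:
  λ = 0: 2 blocks summing to 3 forces exactly one block of size 2 and the rest size 1 → block sizes [2, 1]

Assembling the blocks gives a Jordan form
J =
  [0, 1, 0]
  [0, 0, 0]
  [0, 0, 0]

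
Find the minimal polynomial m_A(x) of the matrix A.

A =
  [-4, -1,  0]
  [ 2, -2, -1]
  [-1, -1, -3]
x^3 + 9*x^2 + 27*x + 27

The characteristic polynomial is χ_A(x) = (x + 3)^3, so the eigenvalues are known. The minimal polynomial is
  m_A(x) = Π_λ (x − λ)^{k_λ}
where k_λ is the size of the *largest* Jordan block for λ (equivalently, the smallest k with (A − λI)^k v = 0 for every generalised eigenvector v of λ).

  λ = -3: largest Jordan block has size 3, contributing (x + 3)^3

So m_A(x) = (x + 3)^3 = x^3 + 9*x^2 + 27*x + 27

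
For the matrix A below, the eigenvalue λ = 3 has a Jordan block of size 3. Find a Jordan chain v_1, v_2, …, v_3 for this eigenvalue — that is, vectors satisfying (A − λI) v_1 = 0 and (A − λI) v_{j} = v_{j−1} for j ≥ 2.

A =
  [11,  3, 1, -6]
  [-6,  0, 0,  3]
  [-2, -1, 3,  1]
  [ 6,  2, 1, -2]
A Jordan chain for λ = 3 of length 3:
v_1 = (8, -12, -4, 4)ᵀ
v_2 = (8, -6, -2, 6)ᵀ
v_3 = (1, 0, 0, 0)ᵀ

Let N = A − (3)·I. We want v_3 with N^3 v_3 = 0 but N^2 v_3 ≠ 0; then v_{j-1} := N · v_j for j = 3, …, 2.

Pick v_3 = (1, 0, 0, 0)ᵀ.
Then v_2 = N · v_3 = (8, -6, -2, 6)ᵀ.
Then v_1 = N · v_2 = (8, -12, -4, 4)ᵀ.

Sanity check: (A − (3)·I) v_1 = (0, 0, 0, 0)ᵀ = 0. ✓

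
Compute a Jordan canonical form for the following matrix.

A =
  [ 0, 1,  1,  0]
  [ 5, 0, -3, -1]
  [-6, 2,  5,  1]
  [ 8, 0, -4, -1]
J_2(1) ⊕ J_2(1)

The characteristic polynomial is
  det(x·I − A) = x^4 - 4*x^3 + 6*x^2 - 4*x + 1 = (x - 1)^4

Eigenvalues and multiplicities (the geometric multiplicity of λ is n − rank(A − λI), which equals the number of Jordan blocks for λ):
  λ = 1: algebraic multiplicity = 4, geometric multiplicity = 2

Determining the block sizes for each eigenvalue:
  λ = 1: with am = 4 and gm = 2, the partition is not yet determined (e.g. several partitions of 4 into 2 parts exist). Let N = A − (1)·I. Computing rank(N^1) = 2, rank(N^2) = 0; the number of blocks of size ≥ j is rank(N^{j−1}) − rank(N^j), giving [2, 2]. So we have 2 block(s) of size 2 → block sizes [2, 2]

Assembling the blocks gives a Jordan form
J =
  [1, 1, 0, 0]
  [0, 1, 0, 0]
  [0, 0, 1, 1]
  [0, 0, 0, 1]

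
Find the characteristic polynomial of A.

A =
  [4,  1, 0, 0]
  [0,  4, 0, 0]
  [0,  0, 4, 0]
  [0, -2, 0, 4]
x^4 - 16*x^3 + 96*x^2 - 256*x + 256

Expanding det(x·I − A) (e.g. by cofactor expansion or by noting that A is similar to its Jordan form J, which has the same characteristic polynomial as A) gives
  χ_A(x) = x^4 - 16*x^3 + 96*x^2 - 256*x + 256
which factors as (x - 4)^4. The eigenvalues (with algebraic multiplicities) are λ = 4 with multiplicity 4.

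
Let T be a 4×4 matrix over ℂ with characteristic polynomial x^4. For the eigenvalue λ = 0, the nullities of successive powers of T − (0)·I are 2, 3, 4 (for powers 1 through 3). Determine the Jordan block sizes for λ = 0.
Block sizes for λ = 0: [3, 1]

From the dimensions of kernels of powers, the number of Jordan blocks of size at least j is d_j − d_{j−1} where d_j = dim ker(N^j) (with d_0 = 0). Computing the differences gives [2, 1, 1].
The number of blocks of size exactly k is (#blocks of size ≥ k) − (#blocks of size ≥ k + 1), so the partition is: 1 block(s) of size 1, 1 block(s) of size 3.
In nonincreasing order the block sizes are [3, 1].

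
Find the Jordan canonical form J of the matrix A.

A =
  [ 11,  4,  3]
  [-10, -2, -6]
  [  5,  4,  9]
J_2(6) ⊕ J_1(6)

The characteristic polynomial is
  det(x·I − A) = x^3 - 18*x^2 + 108*x - 216 = (x - 6)^3

Eigenvalues and multiplicities (the geometric multiplicity of λ is n − rank(A − λI), which equals the number of Jordan blocks for λ):
  λ = 6: algebraic multiplicity = 3, geometric multiplicity = 2

Determining the block sizes for each eigenvalue:
  λ = 6: 2 blocks summing to 3 forces exactly one block of size 2 and the rest size 1 → block sizes [2, 1]

Assembling the blocks gives a Jordan form
J =
  [6, 1, 0]
  [0, 6, 0]
  [0, 0, 6]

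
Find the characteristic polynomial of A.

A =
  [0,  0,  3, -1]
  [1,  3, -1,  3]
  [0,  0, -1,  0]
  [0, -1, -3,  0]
x^4 - 2*x^3 + 2*x - 1

Expanding det(x·I − A) (e.g. by cofactor expansion or by noting that A is similar to its Jordan form J, which has the same characteristic polynomial as A) gives
  χ_A(x) = x^4 - 2*x^3 + 2*x - 1
which factors as (x - 1)^3*(x + 1). The eigenvalues (with algebraic multiplicities) are λ = -1 with multiplicity 1, λ = 1 with multiplicity 3.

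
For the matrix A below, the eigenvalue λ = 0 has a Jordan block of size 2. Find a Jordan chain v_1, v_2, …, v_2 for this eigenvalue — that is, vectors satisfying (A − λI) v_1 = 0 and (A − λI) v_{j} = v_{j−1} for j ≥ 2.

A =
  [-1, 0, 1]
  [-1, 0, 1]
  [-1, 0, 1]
A Jordan chain for λ = 0 of length 2:
v_1 = (-1, -1, -1)ᵀ
v_2 = (1, 0, 0)ᵀ

Let N = A − (0)·I. We want v_2 with N^2 v_2 = 0 but N^1 v_2 ≠ 0; then v_{j-1} := N · v_j for j = 2, …, 2.

Pick v_2 = (1, 0, 0)ᵀ.
Then v_1 = N · v_2 = (-1, -1, -1)ᵀ.

Sanity check: (A − (0)·I) v_1 = (0, 0, 0)ᵀ = 0. ✓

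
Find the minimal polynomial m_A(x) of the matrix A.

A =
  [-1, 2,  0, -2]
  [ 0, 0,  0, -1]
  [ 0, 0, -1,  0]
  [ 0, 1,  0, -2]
x^2 + 2*x + 1

The characteristic polynomial is χ_A(x) = (x + 1)^4, so the eigenvalues are known. The minimal polynomial is
  m_A(x) = Π_λ (x − λ)^{k_λ}
where k_λ is the size of the *largest* Jordan block for λ (equivalently, the smallest k with (A − λI)^k v = 0 for every generalised eigenvector v of λ).

  λ = -1: largest Jordan block has size 2, contributing (x + 1)^2

So m_A(x) = (x + 1)^2 = x^2 + 2*x + 1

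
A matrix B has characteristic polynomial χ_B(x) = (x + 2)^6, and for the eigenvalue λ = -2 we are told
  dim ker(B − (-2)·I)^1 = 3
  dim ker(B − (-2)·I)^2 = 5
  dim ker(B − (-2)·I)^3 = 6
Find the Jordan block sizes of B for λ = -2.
Block sizes for λ = -2: [3, 2, 1]

From the dimensions of kernels of powers, the number of Jordan blocks of size at least j is d_j − d_{j−1} where d_j = dim ker(N^j) (with d_0 = 0). Computing the differences gives [3, 2, 1].
The number of blocks of size exactly k is (#blocks of size ≥ k) − (#blocks of size ≥ k + 1), so the partition is: 1 block(s) of size 1, 1 block(s) of size 2, 1 block(s) of size 3.
In nonincreasing order the block sizes are [3, 2, 1].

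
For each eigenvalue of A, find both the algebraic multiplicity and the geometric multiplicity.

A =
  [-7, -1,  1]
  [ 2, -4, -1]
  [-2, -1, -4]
λ = -5: alg = 3, geom = 2

Step 1 — factor the characteristic polynomial to read off the algebraic multiplicities:
  χ_A(x) = (x + 5)^3

Step 2 — compute geometric multiplicities via the rank-nullity identity g(λ) = n − rank(A − λI):
  rank(A − (-5)·I) = 1, so dim ker(A − (-5)·I) = n − 1 = 2

Summary:
  λ = -5: algebraic multiplicity = 3, geometric multiplicity = 2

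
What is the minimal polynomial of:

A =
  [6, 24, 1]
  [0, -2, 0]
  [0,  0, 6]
x^3 - 10*x^2 + 12*x + 72

The characteristic polynomial is χ_A(x) = (x - 6)^2*(x + 2), so the eigenvalues are known. The minimal polynomial is
  m_A(x) = Π_λ (x − λ)^{k_λ}
where k_λ is the size of the *largest* Jordan block for λ (equivalently, the smallest k with (A − λI)^k v = 0 for every generalised eigenvector v of λ).

  λ = -2: largest Jordan block has size 1, contributing (x + 2)
  λ = 6: largest Jordan block has size 2, contributing (x − 6)^2

So m_A(x) = (x - 6)^2*(x + 2) = x^3 - 10*x^2 + 12*x + 72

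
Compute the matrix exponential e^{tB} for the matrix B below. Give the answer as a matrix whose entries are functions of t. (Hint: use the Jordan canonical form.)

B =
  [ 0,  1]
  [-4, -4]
e^{tB} =
  [2*t*exp(-2*t) + exp(-2*t), t*exp(-2*t)]
  [-4*t*exp(-2*t), -2*t*exp(-2*t) + exp(-2*t)]

Strategy: write B = P · J · P⁻¹ where J is a Jordan canonical form, so e^{tB} = P · e^{tJ} · P⁻¹, and e^{tJ} can be computed block-by-block.

B has Jordan form
J =
  [-2,  1]
  [ 0, -2]
(up to reordering of blocks).

Per-block formulas:
  For a 2×2 Jordan block J_2(-2): exp(t · J_2(-2)) = e^(-2t)·(I + t·N), where N is the 2×2 nilpotent shift.

After assembling e^{tJ} and conjugating by P, we get:

e^{tB} =
  [2*t*exp(-2*t) + exp(-2*t), t*exp(-2*t)]
  [-4*t*exp(-2*t), -2*t*exp(-2*t) + exp(-2*t)]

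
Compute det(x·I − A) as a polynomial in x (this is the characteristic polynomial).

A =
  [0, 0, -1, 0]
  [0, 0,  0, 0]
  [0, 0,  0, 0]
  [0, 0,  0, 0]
x^4

Expanding det(x·I − A) (e.g. by cofactor expansion or by noting that A is similar to its Jordan form J, which has the same characteristic polynomial as A) gives
  χ_A(x) = x^4
which factors as x^4. The eigenvalues (with algebraic multiplicities) are λ = 0 with multiplicity 4.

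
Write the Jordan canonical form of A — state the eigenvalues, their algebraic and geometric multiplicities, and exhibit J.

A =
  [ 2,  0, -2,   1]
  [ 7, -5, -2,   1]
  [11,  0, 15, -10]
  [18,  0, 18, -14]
J_1(-5) ⊕ J_1(-5) ⊕ J_2(4)

The characteristic polynomial is
  det(x·I − A) = x^4 + 2*x^3 - 39*x^2 - 40*x + 400 = (x - 4)^2*(x + 5)^2

Eigenvalues and multiplicities (the geometric multiplicity of λ is n − rank(A − λI), which equals the number of Jordan blocks for λ):
  λ = -5: algebraic multiplicity = 2, geometric multiplicity = 2
  λ = 4: algebraic multiplicity = 2, geometric multiplicity = 1

Determining the block sizes for each eigenvalue:
  λ = -5: gm = am = 2, so every block has size 1 → block sizes [1, 1]
  λ = 4: one block (gm = 1), so the single block has size am = 2 → block sizes [2]

Assembling the blocks gives a Jordan form
J =
  [-5,  0, 0, 0]
  [ 0, -5, 0, 0]
  [ 0,  0, 4, 1]
  [ 0,  0, 0, 4]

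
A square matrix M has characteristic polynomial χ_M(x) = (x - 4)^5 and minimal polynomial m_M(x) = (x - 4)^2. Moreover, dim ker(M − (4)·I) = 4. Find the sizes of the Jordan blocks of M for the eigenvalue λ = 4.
Block sizes for λ = 4: [2, 1, 1, 1]

Step 1 — from the characteristic polynomial, algebraic multiplicity of λ = 4 is 5. From dim ker(M − (4)·I) = 4, there are exactly 4 Jordan blocks for λ = 4.
Step 2 — from the minimal polynomial, the factor (x − 4)^2 tells us the largest block for λ = 4 has size 2.
Step 3 — with total size 5, 4 blocks, and largest block 2, the block sizes (in nonincreasing order) are [2, 1, 1, 1].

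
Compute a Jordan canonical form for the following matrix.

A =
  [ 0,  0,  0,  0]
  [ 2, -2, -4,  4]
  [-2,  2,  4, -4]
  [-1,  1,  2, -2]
J_2(0) ⊕ J_1(0) ⊕ J_1(0)

The characteristic polynomial is
  det(x·I − A) = x^4

Eigenvalues and multiplicities (the geometric multiplicity of λ is n − rank(A − λI), which equals the number of Jordan blocks for λ):
  λ = 0: algebraic multiplicity = 4, geometric multiplicity = 3

Determining the block sizes for each eigenvalue:
  λ = 0: 3 blocks summing to 4 forces exactly one block of size 2 and the rest size 1 → block sizes [2, 1, 1]

Assembling the blocks gives a Jordan form
J =
  [0, 1, 0, 0]
  [0, 0, 0, 0]
  [0, 0, 0, 0]
  [0, 0, 0, 0]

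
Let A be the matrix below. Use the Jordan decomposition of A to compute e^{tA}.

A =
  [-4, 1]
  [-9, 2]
e^{tA} =
  [-3*t*exp(-t) + exp(-t), t*exp(-t)]
  [-9*t*exp(-t), 3*t*exp(-t) + exp(-t)]

Strategy: write A = P · J · P⁻¹ where J is a Jordan canonical form, so e^{tA} = P · e^{tJ} · P⁻¹, and e^{tJ} can be computed block-by-block.

A has Jordan form
J =
  [-1,  1]
  [ 0, -1]
(up to reordering of blocks).

Per-block formulas:
  For a 2×2 Jordan block J_2(-1): exp(t · J_2(-1)) = e^(-1t)·(I + t·N), where N is the 2×2 nilpotent shift.

After assembling e^{tJ} and conjugating by P, we get:

e^{tA} =
  [-3*t*exp(-t) + exp(-t), t*exp(-t)]
  [-9*t*exp(-t), 3*t*exp(-t) + exp(-t)]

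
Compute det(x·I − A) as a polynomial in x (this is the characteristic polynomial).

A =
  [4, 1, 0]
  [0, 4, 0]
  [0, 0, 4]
x^3 - 12*x^2 + 48*x - 64

Expanding det(x·I − A) (e.g. by cofactor expansion or by noting that A is similar to its Jordan form J, which has the same characteristic polynomial as A) gives
  χ_A(x) = x^3 - 12*x^2 + 48*x - 64
which factors as (x - 4)^3. The eigenvalues (with algebraic multiplicities) are λ = 4 with multiplicity 3.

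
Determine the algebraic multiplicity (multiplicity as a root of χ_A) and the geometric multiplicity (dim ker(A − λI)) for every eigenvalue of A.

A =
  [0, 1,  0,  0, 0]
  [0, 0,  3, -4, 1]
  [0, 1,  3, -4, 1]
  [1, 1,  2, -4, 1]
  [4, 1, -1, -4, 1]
λ = 0: alg = 5, geom = 2

Step 1 — factor the characteristic polynomial to read off the algebraic multiplicities:
  χ_A(x) = x^5

Step 2 — compute geometric multiplicities via the rank-nullity identity g(λ) = n − rank(A − λI):
  rank(A − (0)·I) = 3, so dim ker(A − (0)·I) = n − 3 = 2

Summary:
  λ = 0: algebraic multiplicity = 5, geometric multiplicity = 2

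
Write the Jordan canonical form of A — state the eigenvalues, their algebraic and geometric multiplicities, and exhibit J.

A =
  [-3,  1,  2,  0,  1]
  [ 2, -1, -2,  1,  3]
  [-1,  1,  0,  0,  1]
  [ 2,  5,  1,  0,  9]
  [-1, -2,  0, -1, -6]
J_3(-2) ⊕ J_2(-2)

The characteristic polynomial is
  det(x·I − A) = x^5 + 10*x^4 + 40*x^3 + 80*x^2 + 80*x + 32 = (x + 2)^5

Eigenvalues and multiplicities (the geometric multiplicity of λ is n − rank(A − λI), which equals the number of Jordan blocks for λ):
  λ = -2: algebraic multiplicity = 5, geometric multiplicity = 2

Determining the block sizes for each eigenvalue:
  λ = -2: with am = 5 and gm = 2, the partition is not yet determined (e.g. several partitions of 5 into 2 parts exist). Let N = A − (-2)·I. Computing rank(N^1) = 3, rank(N^2) = 1, rank(N^3) = 0; the number of blocks of size ≥ j is rank(N^{j−1}) − rank(N^j), giving [2, 2, 1]. So we have 1 block(s) of size 3, 1 block(s) of size 2 → block sizes [3, 2]

Assembling the blocks gives a Jordan form
J =
  [-2,  1,  0,  0,  0]
  [ 0, -2,  1,  0,  0]
  [ 0,  0, -2,  0,  0]
  [ 0,  0,  0, -2,  1]
  [ 0,  0,  0,  0, -2]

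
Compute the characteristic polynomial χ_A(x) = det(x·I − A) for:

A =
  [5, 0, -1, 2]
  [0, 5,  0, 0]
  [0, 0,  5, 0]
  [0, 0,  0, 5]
x^4 - 20*x^3 + 150*x^2 - 500*x + 625

Expanding det(x·I − A) (e.g. by cofactor expansion or by noting that A is similar to its Jordan form J, which has the same characteristic polynomial as A) gives
  χ_A(x) = x^4 - 20*x^3 + 150*x^2 - 500*x + 625
which factors as (x - 5)^4. The eigenvalues (with algebraic multiplicities) are λ = 5 with multiplicity 4.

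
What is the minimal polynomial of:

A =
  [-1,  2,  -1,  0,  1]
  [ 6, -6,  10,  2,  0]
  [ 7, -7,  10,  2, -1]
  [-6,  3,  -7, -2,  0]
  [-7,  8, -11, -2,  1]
x^4 - 2*x^3

The characteristic polynomial is χ_A(x) = x^4*(x - 2), so the eigenvalues are known. The minimal polynomial is
  m_A(x) = Π_λ (x − λ)^{k_λ}
where k_λ is the size of the *largest* Jordan block for λ (equivalently, the smallest k with (A − λI)^k v = 0 for every generalised eigenvector v of λ).

  λ = 0: largest Jordan block has size 3, contributing (x − 0)^3
  λ = 2: largest Jordan block has size 1, contributing (x − 2)

So m_A(x) = x^3*(x - 2) = x^4 - 2*x^3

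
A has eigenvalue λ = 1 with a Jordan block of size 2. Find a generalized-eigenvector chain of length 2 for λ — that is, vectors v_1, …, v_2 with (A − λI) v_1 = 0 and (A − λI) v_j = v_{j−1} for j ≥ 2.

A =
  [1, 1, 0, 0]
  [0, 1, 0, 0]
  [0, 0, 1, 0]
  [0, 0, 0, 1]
A Jordan chain for λ = 1 of length 2:
v_1 = (1, 0, 0, 0)ᵀ
v_2 = (0, 1, 0, 0)ᵀ

Let N = A − (1)·I. We want v_2 with N^2 v_2 = 0 but N^1 v_2 ≠ 0; then v_{j-1} := N · v_j for j = 2, …, 2.

Pick v_2 = (0, 1, 0, 0)ᵀ.
Then v_1 = N · v_2 = (1, 0, 0, 0)ᵀ.

Sanity check: (A − (1)·I) v_1 = (0, 0, 0, 0)ᵀ = 0. ✓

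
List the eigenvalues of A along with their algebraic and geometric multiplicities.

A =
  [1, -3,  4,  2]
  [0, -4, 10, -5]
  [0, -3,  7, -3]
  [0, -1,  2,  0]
λ = 1: alg = 4, geom = 2

Step 1 — factor the characteristic polynomial to read off the algebraic multiplicities:
  χ_A(x) = (x - 1)^4

Step 2 — compute geometric multiplicities via the rank-nullity identity g(λ) = n − rank(A − λI):
  rank(A − (1)·I) = 2, so dim ker(A − (1)·I) = n − 2 = 2

Summary:
  λ = 1: algebraic multiplicity = 4, geometric multiplicity = 2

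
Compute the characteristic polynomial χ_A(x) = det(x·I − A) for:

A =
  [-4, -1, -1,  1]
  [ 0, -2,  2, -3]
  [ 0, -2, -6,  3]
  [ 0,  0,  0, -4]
x^4 + 16*x^3 + 96*x^2 + 256*x + 256

Expanding det(x·I − A) (e.g. by cofactor expansion or by noting that A is similar to its Jordan form J, which has the same characteristic polynomial as A) gives
  χ_A(x) = x^4 + 16*x^3 + 96*x^2 + 256*x + 256
which factors as (x + 4)^4. The eigenvalues (with algebraic multiplicities) are λ = -4 with multiplicity 4.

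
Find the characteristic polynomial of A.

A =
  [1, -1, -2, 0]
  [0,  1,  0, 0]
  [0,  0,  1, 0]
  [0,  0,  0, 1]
x^4 - 4*x^3 + 6*x^2 - 4*x + 1

Expanding det(x·I − A) (e.g. by cofactor expansion or by noting that A is similar to its Jordan form J, which has the same characteristic polynomial as A) gives
  χ_A(x) = x^4 - 4*x^3 + 6*x^2 - 4*x + 1
which factors as (x - 1)^4. The eigenvalues (with algebraic multiplicities) are λ = 1 with multiplicity 4.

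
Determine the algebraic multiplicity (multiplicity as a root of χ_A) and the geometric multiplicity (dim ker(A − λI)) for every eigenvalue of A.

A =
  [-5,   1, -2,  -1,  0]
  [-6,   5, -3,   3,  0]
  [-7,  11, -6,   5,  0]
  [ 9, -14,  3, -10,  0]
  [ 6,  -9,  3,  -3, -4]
λ = -4: alg = 5, geom = 3

Step 1 — factor the characteristic polynomial to read off the algebraic multiplicities:
  χ_A(x) = (x + 4)^5

Step 2 — compute geometric multiplicities via the rank-nullity identity g(λ) = n − rank(A − λI):
  rank(A − (-4)·I) = 2, so dim ker(A − (-4)·I) = n − 2 = 3

Summary:
  λ = -4: algebraic multiplicity = 5, geometric multiplicity = 3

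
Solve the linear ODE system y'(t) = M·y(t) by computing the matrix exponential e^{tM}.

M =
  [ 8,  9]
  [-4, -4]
e^{tM} =
  [6*t*exp(2*t) + exp(2*t), 9*t*exp(2*t)]
  [-4*t*exp(2*t), -6*t*exp(2*t) + exp(2*t)]

Strategy: write M = P · J · P⁻¹ where J is a Jordan canonical form, so e^{tM} = P · e^{tJ} · P⁻¹, and e^{tJ} can be computed block-by-block.

M has Jordan form
J =
  [2, 1]
  [0, 2]
(up to reordering of blocks).

Per-block formulas:
  For a 2×2 Jordan block J_2(2): exp(t · J_2(2)) = e^(2t)·(I + t·N), where N is the 2×2 nilpotent shift.

After assembling e^{tJ} and conjugating by P, we get:

e^{tM} =
  [6*t*exp(2*t) + exp(2*t), 9*t*exp(2*t)]
  [-4*t*exp(2*t), -6*t*exp(2*t) + exp(2*t)]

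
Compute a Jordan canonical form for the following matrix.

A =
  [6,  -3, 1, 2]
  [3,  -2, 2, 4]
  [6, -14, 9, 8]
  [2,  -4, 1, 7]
J_3(5) ⊕ J_1(5)

The characteristic polynomial is
  det(x·I − A) = x^4 - 20*x^3 + 150*x^2 - 500*x + 625 = (x - 5)^4

Eigenvalues and multiplicities (the geometric multiplicity of λ is n − rank(A − λI), which equals the number of Jordan blocks for λ):
  λ = 5: algebraic multiplicity = 4, geometric multiplicity = 2

Determining the block sizes for each eigenvalue:
  λ = 5: with am = 4 and gm = 2, the partition is not yet determined (e.g. several partitions of 4 into 2 parts exist). Let N = A − (5)·I. Computing rank(N^1) = 2, rank(N^2) = 1, rank(N^3) = 0; the number of blocks of size ≥ j is rank(N^{j−1}) − rank(N^j), giving [2, 1, 1]. So we have 1 block(s) of size 3, 1 block(s) of size 1 → block sizes [3, 1]

Assembling the blocks gives a Jordan form
J =
  [5, 1, 0, 0]
  [0, 5, 1, 0]
  [0, 0, 5, 0]
  [0, 0, 0, 5]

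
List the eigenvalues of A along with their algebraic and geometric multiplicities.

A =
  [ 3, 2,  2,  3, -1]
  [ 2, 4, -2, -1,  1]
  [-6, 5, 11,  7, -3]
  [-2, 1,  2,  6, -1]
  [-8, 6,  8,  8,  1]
λ = 5: alg = 5, geom = 3

Step 1 — factor the characteristic polynomial to read off the algebraic multiplicities:
  χ_A(x) = (x - 5)^5

Step 2 — compute geometric multiplicities via the rank-nullity identity g(λ) = n − rank(A − λI):
  rank(A − (5)·I) = 2, so dim ker(A − (5)·I) = n − 2 = 3

Summary:
  λ = 5: algebraic multiplicity = 5, geometric multiplicity = 3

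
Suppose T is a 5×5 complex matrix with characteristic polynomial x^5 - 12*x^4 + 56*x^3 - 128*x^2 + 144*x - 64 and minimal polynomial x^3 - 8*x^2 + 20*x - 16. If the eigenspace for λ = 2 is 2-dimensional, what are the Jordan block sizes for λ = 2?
Block sizes for λ = 2: [2, 2]

Step 1 — from the characteristic polynomial, algebraic multiplicity of λ = 2 is 4. From dim ker(T − (2)·I) = 2, there are exactly 2 Jordan blocks for λ = 2.
Step 2 — from the minimal polynomial, the factor (x − 2)^2 tells us the largest block for λ = 2 has size 2.
Step 3 — with total size 4, 2 blocks, and largest block 2, the block sizes (in nonincreasing order) are [2, 2].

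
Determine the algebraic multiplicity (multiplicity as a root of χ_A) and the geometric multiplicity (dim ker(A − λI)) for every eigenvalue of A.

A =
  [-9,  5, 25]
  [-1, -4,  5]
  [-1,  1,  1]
λ = -4: alg = 3, geom = 1

Step 1 — factor the characteristic polynomial to read off the algebraic multiplicities:
  χ_A(x) = (x + 4)^3

Step 2 — compute geometric multiplicities via the rank-nullity identity g(λ) = n − rank(A − λI):
  rank(A − (-4)·I) = 2, so dim ker(A − (-4)·I) = n − 2 = 1

Summary:
  λ = -4: algebraic multiplicity = 3, geometric multiplicity = 1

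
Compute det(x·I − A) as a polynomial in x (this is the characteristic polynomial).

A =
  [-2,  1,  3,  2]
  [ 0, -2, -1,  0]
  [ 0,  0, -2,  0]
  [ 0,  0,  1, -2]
x^4 + 8*x^3 + 24*x^2 + 32*x + 16

Expanding det(x·I − A) (e.g. by cofactor expansion or by noting that A is similar to its Jordan form J, which has the same characteristic polynomial as A) gives
  χ_A(x) = x^4 + 8*x^3 + 24*x^2 + 32*x + 16
which factors as (x + 2)^4. The eigenvalues (with algebraic multiplicities) are λ = -2 with multiplicity 4.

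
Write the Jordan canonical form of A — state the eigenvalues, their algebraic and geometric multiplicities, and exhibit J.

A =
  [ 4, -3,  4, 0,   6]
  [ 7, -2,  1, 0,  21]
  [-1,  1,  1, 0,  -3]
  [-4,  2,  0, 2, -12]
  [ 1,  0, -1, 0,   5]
J_3(2) ⊕ J_1(2) ⊕ J_1(2)

The characteristic polynomial is
  det(x·I − A) = x^5 - 10*x^4 + 40*x^3 - 80*x^2 + 80*x - 32 = (x - 2)^5

Eigenvalues and multiplicities (the geometric multiplicity of λ is n − rank(A − λI), which equals the number of Jordan blocks for λ):
  λ = 2: algebraic multiplicity = 5, geometric multiplicity = 3

Determining the block sizes for each eigenvalue:
  λ = 2: with am = 5 and gm = 3, the partition is not yet determined (e.g. several partitions of 5 into 3 parts exist). Let N = A − (2)·I. Computing rank(N^1) = 2, rank(N^2) = 1, rank(N^3) = 0; the number of blocks of size ≥ j is rank(N^{j−1}) − rank(N^j), giving [3, 1, 1]. So we have 1 block(s) of size 3, 2 block(s) of size 1 → block sizes [3, 1, 1]

Assembling the blocks gives a Jordan form
J =
  [2, 1, 0, 0, 0]
  [0, 2, 1, 0, 0]
  [0, 0, 2, 0, 0]
  [0, 0, 0, 2, 0]
  [0, 0, 0, 0, 2]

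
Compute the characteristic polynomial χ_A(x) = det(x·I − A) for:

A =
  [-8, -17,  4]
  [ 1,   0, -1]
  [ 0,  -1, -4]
x^3 + 12*x^2 + 48*x + 64

Expanding det(x·I − A) (e.g. by cofactor expansion or by noting that A is similar to its Jordan form J, which has the same characteristic polynomial as A) gives
  χ_A(x) = x^3 + 12*x^2 + 48*x + 64
which factors as (x + 4)^3. The eigenvalues (with algebraic multiplicities) are λ = -4 with multiplicity 3.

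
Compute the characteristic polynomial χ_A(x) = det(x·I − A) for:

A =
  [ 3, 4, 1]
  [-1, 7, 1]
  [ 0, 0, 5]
x^3 - 15*x^2 + 75*x - 125

Expanding det(x·I − A) (e.g. by cofactor expansion or by noting that A is similar to its Jordan form J, which has the same characteristic polynomial as A) gives
  χ_A(x) = x^3 - 15*x^2 + 75*x - 125
which factors as (x - 5)^3. The eigenvalues (with algebraic multiplicities) are λ = 5 with multiplicity 3.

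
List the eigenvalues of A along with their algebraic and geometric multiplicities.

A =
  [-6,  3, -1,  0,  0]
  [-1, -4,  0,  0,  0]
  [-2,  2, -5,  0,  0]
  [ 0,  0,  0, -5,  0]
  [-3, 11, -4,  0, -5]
λ = -5: alg = 5, geom = 3

Step 1 — factor the characteristic polynomial to read off the algebraic multiplicities:
  χ_A(x) = (x + 5)^5

Step 2 — compute geometric multiplicities via the rank-nullity identity g(λ) = n − rank(A − λI):
  rank(A − (-5)·I) = 2, so dim ker(A − (-5)·I) = n − 2 = 3

Summary:
  λ = -5: algebraic multiplicity = 5, geometric multiplicity = 3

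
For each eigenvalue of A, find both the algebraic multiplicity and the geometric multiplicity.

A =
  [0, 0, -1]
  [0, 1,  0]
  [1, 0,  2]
λ = 1: alg = 3, geom = 2

Step 1 — factor the characteristic polynomial to read off the algebraic multiplicities:
  χ_A(x) = (x - 1)^3

Step 2 — compute geometric multiplicities via the rank-nullity identity g(λ) = n − rank(A − λI):
  rank(A − (1)·I) = 1, so dim ker(A − (1)·I) = n − 1 = 2

Summary:
  λ = 1: algebraic multiplicity = 3, geometric multiplicity = 2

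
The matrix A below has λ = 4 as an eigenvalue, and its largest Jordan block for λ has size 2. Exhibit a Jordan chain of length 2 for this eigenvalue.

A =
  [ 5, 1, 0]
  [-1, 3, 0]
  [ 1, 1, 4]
A Jordan chain for λ = 4 of length 2:
v_1 = (1, -1, 1)ᵀ
v_2 = (1, 0, 0)ᵀ

Let N = A − (4)·I. We want v_2 with N^2 v_2 = 0 but N^1 v_2 ≠ 0; then v_{j-1} := N · v_j for j = 2, …, 2.

Pick v_2 = (1, 0, 0)ᵀ.
Then v_1 = N · v_2 = (1, -1, 1)ᵀ.

Sanity check: (A − (4)·I) v_1 = (0, 0, 0)ᵀ = 0. ✓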